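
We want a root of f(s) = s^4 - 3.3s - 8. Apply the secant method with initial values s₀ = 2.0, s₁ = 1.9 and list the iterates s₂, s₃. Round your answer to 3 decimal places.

f(2.0) = 1.40000, f(1.9) = -1.23790
s₂ = 1.90000 − (-1.23790)·(1.90000 − 2.00000) / (-1.23790 − 1.40000) = 1.90000 − (0.12379)/(-2.63790) = 1.94693
f(1.94693) = -0.05677
s₃ = 1.94693 − (-0.05677)·(1.94693 − 1.90000) / (-0.05677 − (-1.23790)) = 1.94693 − (-0.00266)/(1.18113) = 1.94918

1.947, 1.949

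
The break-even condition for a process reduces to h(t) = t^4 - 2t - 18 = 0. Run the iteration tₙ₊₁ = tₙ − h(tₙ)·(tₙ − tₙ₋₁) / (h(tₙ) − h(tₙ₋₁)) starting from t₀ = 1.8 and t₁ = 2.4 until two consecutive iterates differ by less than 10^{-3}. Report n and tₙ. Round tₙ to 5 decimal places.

n = 5, tₙ = 2.17426

h(1.8) = -11.1024000, h(2.4) = 10.3776000
t₂ = 2.4000000 − 10.3776000·(0.6000000)/(21.4800000) = 2.1101229;  |Δ| = 0.2898771
h(2.1101229) = -2.3944328
t₃ = 2.1101229 − (-2.3944328)·(-0.2898771)/(-12.7720328) = 2.1644675;  |Δ| = 0.0543446
h(2.1644675) = -0.3804629
t₄ = 2.1644675 − (-0.3804629)·(0.0543446)/(2.0139698) = 2.1747339;  |Δ| = 0.0102663
h(2.1747339) = 0.0183941
t₅ = 2.1747339 − 0.0183941·(0.0102663)/(0.3988570) = 2.1742604;  |Δ| = 0.0004735
|t₅ − t₄| = 0.0004735 < 10^{-3}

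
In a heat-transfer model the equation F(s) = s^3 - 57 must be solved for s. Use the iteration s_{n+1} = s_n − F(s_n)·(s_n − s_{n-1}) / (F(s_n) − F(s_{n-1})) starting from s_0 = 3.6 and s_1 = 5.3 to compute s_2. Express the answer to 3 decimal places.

F(3.6) = -10.34400, F(5.3) = 91.87700
s_2 = 5.30000 − 91.87700·(5.30000 − 3.60000) / (91.87700 − (-10.34400)) = 5.30000 − (156.19090)/(102.22100) = 3.77203

3.772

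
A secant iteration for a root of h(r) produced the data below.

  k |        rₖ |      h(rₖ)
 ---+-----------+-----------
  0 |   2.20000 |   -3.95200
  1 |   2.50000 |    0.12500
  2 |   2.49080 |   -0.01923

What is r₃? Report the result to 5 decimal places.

r₃ = 2.49080 − (-0.01923)·(2.49080 − 2.50000) / (-0.01923 − 0.12500)
   = 2.49080 − (0.0001769)/(-0.1442300) = 2.4920266

2.49203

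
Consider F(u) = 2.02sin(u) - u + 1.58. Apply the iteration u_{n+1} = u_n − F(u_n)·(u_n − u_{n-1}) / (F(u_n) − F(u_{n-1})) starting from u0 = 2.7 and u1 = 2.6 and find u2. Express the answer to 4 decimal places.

2.6077

F(2.7) = -0.256693, F(2.6) = 0.021313
u2 = 2.600000 − 0.021313·(2.600000 − 2.700000) / (0.021313 − (-0.256693)) = 2.600000 − (-0.002131)/(0.278005) = 2.607666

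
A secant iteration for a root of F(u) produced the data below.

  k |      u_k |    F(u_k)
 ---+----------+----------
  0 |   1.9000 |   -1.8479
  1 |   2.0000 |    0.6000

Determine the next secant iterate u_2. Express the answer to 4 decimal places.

u_2 = 2.0000 − 0.6000·(2.0000 − 1.9000) / (0.6000 − (-1.8479))
   = 2.0000 − (0.060000)/(2.447900) = 1.975489

1.9755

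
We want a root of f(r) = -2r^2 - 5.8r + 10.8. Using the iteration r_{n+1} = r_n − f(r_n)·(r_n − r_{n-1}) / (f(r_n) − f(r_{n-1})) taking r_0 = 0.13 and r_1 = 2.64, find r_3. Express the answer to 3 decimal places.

1.232

f(0.13) = 10.01220, f(2.64) = -18.45120
r_2 = 2.64000 − (-18.45120)·(2.64000 − 0.13000) / (-18.45120 − 10.01220) = 2.64000 − (-46.31251)/(-28.46340) = 1.01291
f(1.01291) = 2.87315
r_3 = 1.01291 − 2.87315·(1.01291 − 2.64000) / (2.87315 − (-18.45120)) = 1.01291 − (-4.67487)/(21.32435) = 1.23214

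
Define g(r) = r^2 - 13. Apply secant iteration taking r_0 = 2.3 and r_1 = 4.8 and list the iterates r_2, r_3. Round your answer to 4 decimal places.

3.3859, 3.5735

g(2.3) = -7.710000, g(4.8) = 10.040000
r_2 = 4.800000 − 10.040000·(4.800000 − 2.300000) / (10.040000 − (-7.710000)) = 4.800000 − (25.100000)/(17.750000) = 3.385915
g(3.385915) = -1.535576
r_3 = 3.385915 − (-1.535576)·(3.385915 − 4.800000) / (-1.535576 − 10.040000) = 3.385915 − (2.171435)/(-11.575576) = 3.573503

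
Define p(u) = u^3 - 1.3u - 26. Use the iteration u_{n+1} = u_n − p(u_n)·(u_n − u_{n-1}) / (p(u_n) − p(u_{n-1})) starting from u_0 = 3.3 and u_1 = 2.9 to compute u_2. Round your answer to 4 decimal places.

3.0952

p(3.3) = 5.647000, p(2.9) = -5.381000
u_2 = 2.900000 − (-5.381000)·(2.900000 − 3.300000) / (-5.381000 − 5.647000) = 2.900000 − (2.152400)/(-11.028000) = 3.095176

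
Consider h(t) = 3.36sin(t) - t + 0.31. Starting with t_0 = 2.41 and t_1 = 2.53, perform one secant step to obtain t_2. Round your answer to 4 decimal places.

h(2.41) = 0.144667, h(2.53) = -0.290782
t_2 = 2.530000 − (-0.290782)·(2.530000 − 2.410000) / (-0.290782 − 0.144667) = 2.530000 − (-0.034894)/(-0.435448) = 2.449867

2.4499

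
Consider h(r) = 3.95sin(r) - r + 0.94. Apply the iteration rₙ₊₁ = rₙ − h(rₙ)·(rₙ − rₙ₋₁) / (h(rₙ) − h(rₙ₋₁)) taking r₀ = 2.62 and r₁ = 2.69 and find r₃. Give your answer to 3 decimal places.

2.684

h(2.62) = 0.28813, h(2.69) = -0.02622
r₂ = 2.69000 − (-0.02622)·(2.69000 − 2.62000) / (-0.02622 − 0.28813) = 2.69000 − (-0.00184)/(-0.31436) = 2.68416
h(2.68416) = 0.00034
r₃ = 2.68416 − 0.00034·(2.68416 − 2.69000) / (0.00034 − (-0.02622)) = 2.68416 − (0.00000)/(0.02656) = 2.68424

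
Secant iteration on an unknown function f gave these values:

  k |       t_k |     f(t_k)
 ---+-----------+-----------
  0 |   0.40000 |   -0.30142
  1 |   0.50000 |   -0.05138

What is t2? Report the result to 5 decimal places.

t2 = 0.50000 − (-0.05138)·(0.50000 − 0.40000) / (-0.05138 − (-0.30142))
   = 0.50000 − (-0.0051380)/(0.2500400) = 0.5205487

0.52055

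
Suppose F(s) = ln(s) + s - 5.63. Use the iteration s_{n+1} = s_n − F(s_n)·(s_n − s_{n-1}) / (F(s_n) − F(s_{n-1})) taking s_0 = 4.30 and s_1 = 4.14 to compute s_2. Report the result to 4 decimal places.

4.1960

F(4.30) = 0.128615, F(4.14) = -0.069304
s_2 = 4.140000 − (-0.069304)·(4.140000 − 4.300000) / (-0.069304 − 0.128615) = 4.140000 − (0.011089)/(-0.197919) = 4.196026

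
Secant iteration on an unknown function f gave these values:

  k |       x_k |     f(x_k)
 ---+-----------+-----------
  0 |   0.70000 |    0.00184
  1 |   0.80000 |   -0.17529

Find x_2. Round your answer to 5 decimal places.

x_2 = 0.80000 − (-0.17529)·(0.80000 − 0.70000) / (-0.17529 − 0.00184)
   = 0.80000 − (-0.0175290)/(-0.1771300) = 0.7010388

0.70104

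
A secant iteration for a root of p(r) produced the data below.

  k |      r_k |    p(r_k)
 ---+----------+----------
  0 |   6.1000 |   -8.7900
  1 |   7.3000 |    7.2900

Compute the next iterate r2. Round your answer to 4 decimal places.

6.7560

r2 = 7.3000 − 7.2900·(7.3000 − 6.1000) / (7.2900 − (-8.7900))
   = 7.3000 − (8.748000)/(16.080000) = 6.755970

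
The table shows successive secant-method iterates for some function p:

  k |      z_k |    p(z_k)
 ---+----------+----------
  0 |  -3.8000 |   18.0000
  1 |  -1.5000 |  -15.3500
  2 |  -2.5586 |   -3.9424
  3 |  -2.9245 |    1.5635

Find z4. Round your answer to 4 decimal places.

-2.8206

z4 = -2.9245 − 1.5635·(-2.9245 − (-2.5586)) / (1.5635 − (-3.9424))
   = -2.9245 − (-0.572085)/(5.505900) = -2.820596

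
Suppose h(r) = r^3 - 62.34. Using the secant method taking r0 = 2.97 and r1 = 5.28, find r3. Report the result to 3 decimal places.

h(2.97) = -36.14193, h(5.28) = 84.85795
r2 = 5.28000 − 84.85795·(5.28000 − 2.97000) / (84.85795 − (-36.14193)) = 5.28000 − (196.02187)/(120.99988) = 3.65998
h(3.65998) = -13.31279
r3 = 3.65998 − (-13.31279)·(3.65998 − 5.28000) / (-13.31279 − 84.85795) = 3.65998 − (21.56695)/(-98.17074) = 3.87967

3.880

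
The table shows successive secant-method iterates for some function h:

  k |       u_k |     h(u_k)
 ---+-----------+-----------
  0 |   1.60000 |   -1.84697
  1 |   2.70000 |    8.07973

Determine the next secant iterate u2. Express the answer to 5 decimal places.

u2 = 2.70000 − 8.07973·(2.70000 − 1.60000) / (8.07973 − (-1.84697))
   = 2.70000 − (8.8877030)/(9.9267000) = 1.8046669

1.80467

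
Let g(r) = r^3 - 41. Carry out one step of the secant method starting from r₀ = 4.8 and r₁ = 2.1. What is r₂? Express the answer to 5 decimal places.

g(4.8) = 69.5920000, g(2.1) = -31.7390000
r₂ = 2.1000000 − (-31.7390000)·(2.1000000 − 4.8000000) / (-31.7390000 − 69.5920000) = 2.1000000 − (85.6953000)/(-101.3310000) = 2.9456968

2.94570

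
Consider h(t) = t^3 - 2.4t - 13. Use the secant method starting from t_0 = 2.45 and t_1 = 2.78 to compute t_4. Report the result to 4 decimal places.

h(2.45) = -4.173875, h(2.78) = 1.812952
t_2 = 2.780000 − 1.812952·(2.780000 − 2.450000) / (1.812952 − (-4.173875)) = 2.780000 − (0.598274)/(5.986827) = 2.680068
h(2.680068) = -0.181861
t_3 = 2.680068 − (-0.181861)·(2.680068 − 2.780000) / (-0.181861 − 1.812952) = 2.680068 − (0.018174)/(-1.994813) = 2.689179
h(2.689179) = -0.006743
t_4 = 2.689179 − (-0.006743)·(2.689179 − 2.680068) / (-0.006743 − (-0.181861)) = 2.689179 − (-0.000061)/(0.175118) = 2.689530

2.6895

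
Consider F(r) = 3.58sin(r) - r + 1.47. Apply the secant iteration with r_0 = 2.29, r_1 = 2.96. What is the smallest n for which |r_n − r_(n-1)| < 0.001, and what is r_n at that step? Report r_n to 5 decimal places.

n = 4, r_n = 2.76998

F(2.29) = 1.8733435, F(2.96) = -0.8434654
r_2 = 2.9600000 − (-0.8434654)·(0.6700000)/(-2.7168088) = 2.7519906;  |Δ| = 0.2080094
F(2.7519906) = 0.0777662
r_3 = 2.7519906 − 0.0777662·(-0.2080094)/(0.9212315) = 2.7695498;  |Δ| = 0.0175592
F(2.7695498) = 0.0018492
r_4 = 2.7695498 − 0.0018492·(0.0175592)/(-0.0759169) = 2.7699775;  |Δ| = 0.0004277
|r_4 − r_3| = 0.0004277 < 0.001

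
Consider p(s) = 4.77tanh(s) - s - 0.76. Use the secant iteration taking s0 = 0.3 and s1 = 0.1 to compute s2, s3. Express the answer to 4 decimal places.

p(0.3) = 0.329561, p(0.1) = -0.384584
s2 = 0.100000 − (-0.384584)·(0.100000 − 0.300000) / (-0.384584 − 0.329561) = 0.100000 − (0.076917)/(-0.714145) = 0.207705
p(0.207705) = 0.009041
s3 = 0.207705 − 0.009041·(0.207705 − 0.100000) / (0.009041 − (-0.384584)) = 0.207705 − (0.000974)/(0.393625) = 0.205231

0.2077, 0.2052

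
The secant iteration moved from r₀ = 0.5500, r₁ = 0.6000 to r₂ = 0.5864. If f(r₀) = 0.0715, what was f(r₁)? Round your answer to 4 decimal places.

The secant line through (0.5500, 0.0715) and (0.6000, f(r₁)) crosses zero at r₂ = 0.5864.
So (0.5500, 0.0715), (0.6000, f(r₁)), (0.5864, 0) are collinear:
f(r₁) = 0.0715 · (0.6000 − 0.5864) / (0.5500 − 0.5864) = 0.0715 · (0.013600)/(-0.036400) = -0.026714

-0.0267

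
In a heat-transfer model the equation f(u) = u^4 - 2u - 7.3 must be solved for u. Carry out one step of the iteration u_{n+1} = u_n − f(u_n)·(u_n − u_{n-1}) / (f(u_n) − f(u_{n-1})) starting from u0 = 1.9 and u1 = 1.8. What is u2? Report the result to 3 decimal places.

1.817

f(1.9) = 1.93210, f(1.8) = -0.40240
u2 = 1.80000 − (-0.40240)·(1.80000 − 1.90000) / (-0.40240 − 1.93210) = 1.80000 − (0.04024)/(-2.33450) = 1.81724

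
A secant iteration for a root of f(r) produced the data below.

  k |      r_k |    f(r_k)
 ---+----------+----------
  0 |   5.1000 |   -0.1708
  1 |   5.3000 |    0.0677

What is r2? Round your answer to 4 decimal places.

r2 = 5.3000 − 0.0677·(5.3000 − 5.1000) / (0.0677 − (-0.1708))
   = 5.3000 − (0.013540)/(0.238500) = 5.243229

5.2432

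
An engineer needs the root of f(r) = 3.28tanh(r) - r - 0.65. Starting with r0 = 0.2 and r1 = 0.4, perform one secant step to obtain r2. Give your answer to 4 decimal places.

0.3016

f(0.2) = -0.202609, f(0.4) = 0.196233
r2 = 0.400000 − 0.196233·(0.400000 − 0.200000) / (0.196233 − (-0.202609)) = 0.400000 − (0.039247)/(0.398842) = 0.301599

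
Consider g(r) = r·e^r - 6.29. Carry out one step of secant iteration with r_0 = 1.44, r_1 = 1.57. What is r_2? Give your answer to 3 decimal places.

1.459

g(1.44) = -0.21220, g(1.57) = 1.25644
r_2 = 1.57000 − 1.25644·(1.57000 − 1.44000) / (1.25644 − (-0.21220)) = 1.57000 − (0.16334)/(1.46864) = 1.45878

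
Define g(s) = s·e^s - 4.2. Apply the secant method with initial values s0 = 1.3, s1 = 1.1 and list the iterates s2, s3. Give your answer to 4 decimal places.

1.2222, 1.2296

g(1.3) = 0.570086, g(1.1) = -0.895417
s2 = 1.100000 − (-0.895417)·(1.100000 − 1.300000) / (-0.895417 − 0.570086) = 1.100000 − (0.179083)/(-1.465503) = 1.222199
g(1.222199) = -0.051067
s3 = 1.222199 − (-0.051067)·(1.222199 − 1.100000) / (-0.051067 − (-0.895417)) = 1.222199 − (-0.006240)/(0.844351) = 1.229590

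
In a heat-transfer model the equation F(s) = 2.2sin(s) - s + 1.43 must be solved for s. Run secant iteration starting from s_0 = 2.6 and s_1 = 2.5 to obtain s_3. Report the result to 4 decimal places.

2.5875

F(2.6) = -0.035897, F(2.5) = 0.246639
s_2 = 2.500000 − 0.246639·(2.500000 − 2.600000) / (0.246639 − (-0.035897)) = 2.500000 − (-0.024664)/(0.282536) = 2.587295
F(2.587295) = 0.000668
s_3 = 2.587295 − 0.000668·(2.587295 − 2.500000) / (0.000668 − 0.246639) = 2.587295 − (0.000058)/(-0.245971) = 2.587532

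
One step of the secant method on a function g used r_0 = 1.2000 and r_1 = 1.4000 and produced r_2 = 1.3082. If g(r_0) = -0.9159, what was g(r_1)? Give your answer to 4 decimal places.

0.7771

The secant line through (1.2000, -0.9159) and (1.4000, g(r_1)) crosses zero at r_2 = 1.3082.
So (1.2000, -0.9159), (1.4000, g(r_1)), (1.3082, 0) are collinear:
g(r_1) = -0.9159 · (1.4000 − 1.3082) / (1.2000 − 1.3082) = -0.9159 · (0.091800)/(-0.108200) = 0.777076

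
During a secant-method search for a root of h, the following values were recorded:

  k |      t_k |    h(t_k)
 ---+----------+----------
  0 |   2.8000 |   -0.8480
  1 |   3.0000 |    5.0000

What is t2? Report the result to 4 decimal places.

t2 = 3.0000 − 5.0000·(3.0000 − 2.8000) / (5.0000 − (-0.8480))
   = 3.0000 − (1.000000)/(5.848000) = 2.829001

2.8290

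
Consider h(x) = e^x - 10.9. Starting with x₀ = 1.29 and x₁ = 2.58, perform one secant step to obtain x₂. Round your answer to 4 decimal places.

2.2702

h(1.29) = -7.267213, h(2.58) = 2.297138
x₂ = 2.580000 − 2.297138·(2.580000 − 1.290000) / (2.297138 − (-7.267213)) = 2.580000 − (2.963308)/(9.564352) = 2.270172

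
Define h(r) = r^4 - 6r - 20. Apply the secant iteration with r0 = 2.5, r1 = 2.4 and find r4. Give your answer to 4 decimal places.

h(2.5) = 4.062500, h(2.4) = -1.222400
r2 = 2.400000 − (-1.222400)·(2.400000 − 2.500000) / (-1.222400 − 4.062500) = 2.400000 − (0.122240)/(-5.284900) = 2.423130
h(2.423130) = -0.063572
r3 = 2.423130 − (-0.063572)·(2.423130 − 2.400000) / (-0.063572 − (-1.222400)) = 2.423130 − (-0.001470)/(1.158828) = 2.424399
h(2.424399) = 0.001084
r4 = 2.424399 − 0.001084·(2.424399 − 2.423130) / (0.001084 − (-0.063572)) = 2.424399 − (0.000001)/(0.064657) = 2.424378

2.4244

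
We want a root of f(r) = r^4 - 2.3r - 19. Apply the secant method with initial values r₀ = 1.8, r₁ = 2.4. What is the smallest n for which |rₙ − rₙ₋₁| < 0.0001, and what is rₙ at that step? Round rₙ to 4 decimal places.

f(1.8) = -12.642400, f(2.4) = 8.657600
r₂ = 2.400000 − 8.657600·(0.600000)/(21.300000) = 2.156124;  |Δ| = 0.243876
f(2.156124) = -2.347089
r₃ = 2.156124 − (-2.347089)·(-0.243876)/(-11.004689) = 2.208138;  |Δ| = 0.052014
f(2.208138) = -0.304575
r₄ = 2.208138 − (-0.304575)·(0.052014)/(2.042514) = 2.215894;  |Δ| = 0.007756
f(2.215894) = 0.013382
r₅ = 2.215894 − 0.013382·(0.007756)/(0.317957) = 2.215568;  |Δ| = 0.000326
f(2.215568) = -0.000071
r₆ = 2.215568 − (-0.000071)·(-0.000326)/(-0.013454) = 2.215570;  |Δ| = 0.000002
|r₆ − r₅| = 0.000002 < 0.0001

n = 6, rₙ = 2.2156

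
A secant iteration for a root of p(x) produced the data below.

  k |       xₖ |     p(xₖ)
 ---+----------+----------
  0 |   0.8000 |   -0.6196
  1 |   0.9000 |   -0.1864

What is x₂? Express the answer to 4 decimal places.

0.9430

x₂ = 0.9000 − (-0.1864)·(0.9000 − 0.8000) / (-0.1864 − (-0.6196))
   = 0.9000 − (-0.018640)/(0.433200) = 0.943029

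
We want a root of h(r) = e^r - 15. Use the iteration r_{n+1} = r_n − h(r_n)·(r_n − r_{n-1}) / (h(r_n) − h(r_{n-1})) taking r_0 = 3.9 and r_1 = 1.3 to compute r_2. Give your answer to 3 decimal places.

h(3.9) = 34.40245, h(1.3) = -11.33070
r_2 = 1.30000 − (-11.33070)·(1.30000 − 3.90000) / (-11.33070 − 34.40245) = 1.30000 − (29.45983)/(-45.73315) = 1.94417

1.944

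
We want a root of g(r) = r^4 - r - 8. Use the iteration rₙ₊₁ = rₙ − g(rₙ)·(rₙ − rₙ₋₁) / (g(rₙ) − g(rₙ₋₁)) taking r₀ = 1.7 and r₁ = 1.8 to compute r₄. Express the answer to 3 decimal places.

1.768

g(1.7) = -1.34790, g(1.8) = 0.69760
r₂ = 1.80000 − 0.69760·(1.80000 − 1.70000) / (0.69760 − (-1.34790)) = 1.80000 − (0.06976)/(2.04550) = 1.76590
g(1.76590) = -0.04155
r₃ = 1.76590 − (-0.04155)·(1.76590 − 1.80000) / (-0.04155 − 0.69760) = 1.76590 − (0.00142)/(-0.73915) = 1.76781
g(1.76781) = -0.00117
r₄ = 1.76781 − (-0.00117)·(1.76781 − 1.76590) / (-0.00117 − (-0.04155)) = 1.76781 − (0.00000)/(0.04038) = 1.76787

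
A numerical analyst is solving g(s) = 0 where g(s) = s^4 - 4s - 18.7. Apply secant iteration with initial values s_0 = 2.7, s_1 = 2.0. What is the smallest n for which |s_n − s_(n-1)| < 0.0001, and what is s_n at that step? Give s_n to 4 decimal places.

n = 6, s_n = 2.2981

g(2.7) = 23.644100, g(2.0) = -10.700000
s_2 = 2.000000 − (-10.700000)·(-0.700000)/(-34.344100) = 2.218087;  |Δ| = 0.218087
g(2.218087) = -3.366836
s_3 = 2.218087 − (-3.366836)·(0.218087)/(7.333164) = 2.318216;  |Δ| = 0.100129
g(2.318216) = 0.908362
s_4 = 2.318216 − 0.908362·(0.100129)/(4.275198) = 2.296941;  |Δ| = 0.021275
g(2.296941) = -0.052226
s_5 = 2.296941 − (-0.052226)·(-0.021275)/(-0.960588) = 2.298098;  |Δ| = 0.001157
g(2.298098) = -0.000741
s_6 = 2.298098 − (-0.000741)·(0.001157)/(0.051485) = 2.298115;  |Δ| = 0.000017
|s_6 − s_5| = 0.000017 < 0.0001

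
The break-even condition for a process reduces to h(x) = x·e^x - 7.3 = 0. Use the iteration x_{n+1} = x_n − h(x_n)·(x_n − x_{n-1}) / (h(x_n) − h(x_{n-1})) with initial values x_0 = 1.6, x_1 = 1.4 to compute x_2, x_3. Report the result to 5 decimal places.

h(1.6) = 0.6248519, h(1.4) = -1.6227200
x_2 = 1.4000000 − (-1.6227200)·(1.4000000 − 1.6000000) / (-1.6227200 − 0.6248519) = 1.4000000 − (0.3245440)/(-2.2475719) = 1.5443976
h(1.5443976) = -0.0642679
x_3 = 1.5443976 − (-0.0642679)·(1.5443976 − 1.4000000) / (-0.0642679 − (-1.6227200)) = 1.5443976 − (-0.0092801)/(1.5584522) = 1.5503523

1.54440, 1.55035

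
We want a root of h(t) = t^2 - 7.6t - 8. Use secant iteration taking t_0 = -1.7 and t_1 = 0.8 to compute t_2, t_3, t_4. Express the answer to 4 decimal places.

h(-1.7) = 7.810000, h(0.8) = -13.440000
t_2 = 0.800000 − (-13.440000)·(0.800000 − (-1.700000)) / (-13.440000 − 7.810000) = 0.800000 − (-33.600000)/(-21.250000) = -0.781176
h(-0.781176) = -1.452822
t_3 = -0.781176 − (-1.452822)·(-0.781176 − 0.800000) / (-1.452822 − (-13.440000)) = -0.781176 − (2.297168)/(11.987178) = -0.972812
h(-0.972812) = 0.339734
t_4 = -0.972812 − 0.339734·(-0.972812 − (-0.781176)) / (0.339734 − (-1.452822)) = -0.972812 − (-0.065105)/(1.792556) = -0.936492

-0.7812, -0.9728, -0.9365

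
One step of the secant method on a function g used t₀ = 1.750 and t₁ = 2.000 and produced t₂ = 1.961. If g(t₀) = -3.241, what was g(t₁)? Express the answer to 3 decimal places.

The secant line through (1.750, -3.241) and (2.000, g(t₁)) crosses zero at t₂ = 1.961.
So (1.750, -3.241), (2.000, g(t₁)), (1.961, 0) are collinear:
g(t₁) = -3.241 · (2.000 − 1.961) / (1.750 − 1.961) = -3.241 · (0.03900)/(-0.21100) = 0.59905

0.599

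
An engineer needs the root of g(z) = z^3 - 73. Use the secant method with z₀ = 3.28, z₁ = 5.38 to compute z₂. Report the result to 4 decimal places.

g(3.28) = -37.712448, g(5.38) = 82.720872
z₂ = 5.380000 − 82.720872·(5.380000 − 3.280000) / (82.720872 − (-37.712448)) = 5.380000 − (173.713831)/(120.433320) = 3.937593

3.9376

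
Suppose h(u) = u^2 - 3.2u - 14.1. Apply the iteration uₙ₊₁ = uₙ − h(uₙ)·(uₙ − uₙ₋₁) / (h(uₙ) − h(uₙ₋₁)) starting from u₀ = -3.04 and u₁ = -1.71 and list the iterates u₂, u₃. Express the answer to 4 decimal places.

-2.4275, -2.4874

h(-3.04) = 4.869600, h(-1.71) = -5.703900
u₂ = -1.710000 − (-5.703900)·(-1.710000 − (-3.040000)) / (-5.703900 − 4.869600) = -1.710000 − (-7.586187)/(-10.573500) = -2.427472
h(-2.427472) = -0.439472
u₃ = -2.427472 − (-0.439472)·(-2.427472 − (-1.710000)) / (-0.439472 − (-5.703900)) = -2.427472 − (0.315309)/(5.264428) = -2.487366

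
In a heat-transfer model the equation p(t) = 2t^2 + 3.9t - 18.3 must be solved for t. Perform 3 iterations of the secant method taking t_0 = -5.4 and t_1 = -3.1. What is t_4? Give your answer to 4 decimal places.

-4.1518

p(-5.4) = 18.960000, p(-3.1) = -11.170000
t_2 = -3.100000 − (-11.170000)·(-3.100000 − (-5.400000)) / (-11.170000 − 18.960000) = -3.100000 − (-25.691000)/(-30.130000) = -3.952672
p(-3.952672) = -2.468192
t_3 = -3.952672 − (-2.468192)·(-3.952672 − (-3.100000)) / (-2.468192 − (-11.170000)) = -3.952672 − (2.104557)/(8.701808) = -4.194525
p(-4.194525) = 0.529428
t_4 = -4.194525 − 0.529428·(-4.194525 − (-3.952672)) / (0.529428 − (-2.468192)) = -4.194525 − (-0.128044)/(2.997620) = -4.151810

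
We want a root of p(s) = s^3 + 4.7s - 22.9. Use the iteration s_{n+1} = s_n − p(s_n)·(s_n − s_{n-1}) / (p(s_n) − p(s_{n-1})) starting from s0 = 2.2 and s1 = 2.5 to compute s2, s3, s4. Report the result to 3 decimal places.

2.290, 2.296, 2.296

p(2.2) = -1.91200, p(2.5) = 4.47500
s2 = 2.50000 − 4.47500·(2.50000 − 2.20000) / (4.47500 − (-1.91200)) = 2.50000 − (1.34250)/(6.38700) = 2.28981
p(2.28981) = -0.13195
s3 = 2.28981 − (-0.13195)·(2.28981 − 2.50000) / (-0.13195 − 4.47500) = 2.28981 − (0.02773)/(-4.60695) = 2.29583
p(2.29583) = -0.00871
s4 = 2.29583 − (-0.00871)·(2.29583 − 2.28981) / (-0.00871 − (-0.13195)) = 2.29583 − (-0.00005)/(0.12324) = 2.29625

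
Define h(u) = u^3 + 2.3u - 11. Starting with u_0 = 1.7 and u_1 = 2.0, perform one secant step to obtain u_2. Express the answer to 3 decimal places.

h(1.7) = -2.17700, h(2.0) = 1.60000
u_2 = 2.00000 − 1.60000·(2.00000 − 1.70000) / (1.60000 − (-2.17700)) = 2.00000 − (0.48000)/(3.77700) = 1.87292

1.873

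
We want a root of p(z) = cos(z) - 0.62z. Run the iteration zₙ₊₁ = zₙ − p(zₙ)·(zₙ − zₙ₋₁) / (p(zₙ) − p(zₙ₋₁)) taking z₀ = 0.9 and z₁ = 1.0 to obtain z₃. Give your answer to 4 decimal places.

p(0.9) = 0.063610, p(1.0) = -0.079698
z₂ = 1.000000 − (-0.079698)·(1.000000 − 0.900000) / (-0.079698 − 0.063610) = 1.000000 − (-0.007970)/(-0.143308) = 0.944387
p(0.944387) = 0.000720
z₃ = 0.944387 − 0.000720·(0.944387 − 1.000000) / (0.000720 − (-0.079698)) = 0.944387 − (-0.000040)/(0.080417) = 0.944885

0.9449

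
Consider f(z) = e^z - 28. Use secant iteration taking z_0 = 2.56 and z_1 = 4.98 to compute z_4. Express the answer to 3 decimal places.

f(2.56) = -15.06418, f(4.98) = 117.47438
z_2 = 4.98000 − 117.47438·(4.98000 − 2.56000) / (117.47438 − (-15.06418)) = 4.98000 − (284.28800)/(132.53856) = 2.83505
f(2.83505) = -10.96867
z_3 = 2.83505 − (-10.96867)·(2.83505 − 4.98000) / (-10.96867 − 117.47438) = 2.83505 − (23.52720)/(-128.44305) = 3.01823
f(3.01823) = -7.54501
z_4 = 3.01823 − (-7.54501)·(3.01823 − 2.83505) / (-7.54501 − (-10.96867)) = 3.01823 − (-1.38204)/(3.42366) = 3.42190

3.422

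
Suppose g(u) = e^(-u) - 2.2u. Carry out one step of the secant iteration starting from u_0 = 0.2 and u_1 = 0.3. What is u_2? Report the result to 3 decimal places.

0.327

g(0.2) = 0.37873, g(0.3) = 0.08082
u_2 = 0.30000 − 0.08082·(0.30000 − 0.20000) / (0.08082 − 0.37873) = 0.30000 − (0.00808)/(-0.29791) = 0.32713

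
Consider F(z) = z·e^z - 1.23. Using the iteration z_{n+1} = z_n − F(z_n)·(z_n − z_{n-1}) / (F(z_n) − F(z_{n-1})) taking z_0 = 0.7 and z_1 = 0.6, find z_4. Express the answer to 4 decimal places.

F(0.7) = 0.179627, F(0.6) = -0.136729
z_2 = 0.600000 − (-0.136729)·(0.600000 − 0.700000) / (-0.136729 − 0.179627) = 0.600000 − (0.013673)/(-0.316356) = 0.643220
F(0.643220) = -0.006211
z_3 = 0.643220 − (-0.006211)·(0.643220 − 0.600000) / (-0.006211 − (-0.136729)) = 0.643220 − (-0.000268)/(0.130517) = 0.645277
F(0.645277) = 0.000230
z_4 = 0.645277 − 0.000230·(0.645277 − 0.643220) / (0.000230 − (-0.006211)) = 0.645277 − (0.000000)/(0.006441) = 0.645203

0.6452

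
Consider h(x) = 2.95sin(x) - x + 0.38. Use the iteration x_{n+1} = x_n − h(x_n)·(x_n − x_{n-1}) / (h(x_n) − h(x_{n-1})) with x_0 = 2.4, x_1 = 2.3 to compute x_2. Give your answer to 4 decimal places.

2.3911

h(2.4) = -0.027384, h(2.3) = 0.279830
x_2 = 2.300000 − 0.279830·(2.300000 − 2.400000) / (0.279830 − (-0.027384)) = 2.300000 − (-0.027983)/(0.307214) = 2.391086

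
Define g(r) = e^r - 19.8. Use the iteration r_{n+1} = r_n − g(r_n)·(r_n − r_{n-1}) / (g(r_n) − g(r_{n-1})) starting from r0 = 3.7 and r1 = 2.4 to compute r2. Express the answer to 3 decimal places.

g(3.7) = 20.64730, g(2.4) = -8.77682
r2 = 2.40000 − (-8.77682)·(2.40000 − 3.70000) / (-8.77682 − 20.64730) = 2.40000 − (11.40987)/(-29.42413) = 2.78777

2.788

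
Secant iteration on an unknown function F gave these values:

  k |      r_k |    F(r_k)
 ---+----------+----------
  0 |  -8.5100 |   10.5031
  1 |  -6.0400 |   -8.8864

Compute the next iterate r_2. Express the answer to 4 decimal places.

r_2 = -6.0400 − (-8.8864)·(-6.0400 − (-8.5100)) / (-8.8864 − 10.5031)
   = -6.0400 − (-21.949408)/(-19.389500) = -7.172025

-7.1720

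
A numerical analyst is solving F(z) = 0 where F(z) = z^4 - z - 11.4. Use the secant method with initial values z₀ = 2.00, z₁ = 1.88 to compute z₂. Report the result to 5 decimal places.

F(2.00) = 2.6000000, F(1.88) = -0.7880166
z₂ = 1.8800000 − (-0.7880166)·(1.8800000 − 2.0000000) / (-0.7880166 − 2.6000000) = 1.8800000 − (0.0945620)/(-3.3880166) = 1.9079107

1.90791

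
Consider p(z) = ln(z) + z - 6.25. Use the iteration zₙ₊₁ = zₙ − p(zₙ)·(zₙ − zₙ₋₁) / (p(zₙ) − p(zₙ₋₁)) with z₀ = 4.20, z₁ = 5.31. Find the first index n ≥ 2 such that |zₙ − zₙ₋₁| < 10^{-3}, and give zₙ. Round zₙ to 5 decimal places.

n = 4, zₙ = 4.70201

p(4.20) = -0.6149155, p(5.31) = 0.7295918
z₂ = 5.3100000 − 0.7295918·(1.1100000)/(1.3445073) = 4.7076627;  |Δ| = 0.6023373
p(4.7076627) = 0.0068542
z₃ = 4.7076627 − 0.0068542·(-0.6023373)/(-0.7227376) = 4.7019503;  |Δ| = 0.0057124
p(4.7019503) = -0.0000723
z₄ = 4.7019503 − (-0.0000723)·(-0.0057124)/(-0.0069265) = 4.7020099;  |Δ| = 0.0000596
|z₄ − z₃| = 0.0000596 < 10^{-3}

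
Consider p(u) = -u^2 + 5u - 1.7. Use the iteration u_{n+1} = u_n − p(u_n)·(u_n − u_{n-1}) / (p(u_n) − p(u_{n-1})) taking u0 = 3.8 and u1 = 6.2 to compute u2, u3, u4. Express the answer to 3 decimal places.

p(3.8) = 2.86000, p(6.2) = -9.14000
u2 = 6.20000 − (-9.14000)·(6.20000 − 3.80000) / (-9.14000 − 2.86000) = 6.20000 − (-21.93600)/(-12.00000) = 4.37200
p(4.37200) = 1.04562
u3 = 4.37200 − 1.04562·(4.37200 − 6.20000) / (1.04562 − (-9.14000)) = 4.37200 − (-1.91139)/(10.18562) = 4.55966
p(4.55966) = 0.30782
u4 = 4.55966 − 0.30782·(4.55966 − 4.37200) / (0.30782 − 1.04562) = 4.55966 − (0.05776)/(-0.73780) = 4.63795

4.372, 4.560, 4.638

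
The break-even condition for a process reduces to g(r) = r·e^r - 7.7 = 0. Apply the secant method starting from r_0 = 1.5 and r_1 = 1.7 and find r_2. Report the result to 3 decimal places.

1.576

g(1.5) = -0.97747, g(1.7) = 1.60571
r_2 = 1.70000 − 1.60571·(1.70000 − 1.50000) / (1.60571 − (-0.97747)) = 1.70000 − (0.32114)/(2.58318) = 1.57568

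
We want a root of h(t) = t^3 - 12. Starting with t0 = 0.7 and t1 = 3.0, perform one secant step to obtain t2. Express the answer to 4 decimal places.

1.7058

h(0.7) = -11.657000, h(3.0) = 15.000000
t2 = 3.000000 − 15.000000·(3.000000 − 0.700000) / (15.000000 − (-11.657000)) = 3.000000 − (34.500000)/(26.657000) = 1.705781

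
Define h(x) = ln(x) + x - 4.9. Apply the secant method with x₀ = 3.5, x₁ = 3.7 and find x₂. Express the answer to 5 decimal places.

h(3.5) = -0.1472370, h(3.7) = 0.1083328
x₂ = 3.7000000 − 0.1083328·(3.7000000 − 3.5000000) / (0.1083328 − (-0.1472370)) = 3.7000000 − (0.0216666)/(0.2555699) = 3.6152225

3.61522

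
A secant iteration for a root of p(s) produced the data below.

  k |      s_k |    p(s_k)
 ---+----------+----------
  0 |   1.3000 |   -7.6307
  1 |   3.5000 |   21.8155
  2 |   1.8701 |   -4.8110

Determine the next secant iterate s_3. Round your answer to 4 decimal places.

s_3 = 1.8701 − (-4.8110)·(1.8701 − 3.5000) / (-4.8110 − 21.8155)
   = 1.8701 − (7.841449)/(-26.626500) = 2.164598

2.1646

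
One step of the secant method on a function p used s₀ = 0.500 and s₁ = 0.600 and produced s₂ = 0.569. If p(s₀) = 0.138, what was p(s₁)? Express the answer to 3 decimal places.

-0.062

The secant line through (0.500, 0.138) and (0.600, p(s₁)) crosses zero at s₂ = 0.569.
So (0.500, 0.138), (0.600, p(s₁)), (0.569, 0) are collinear:
p(s₁) = 0.138 · (0.600 − 0.569) / (0.500 − 0.569) = 0.138 · (0.03100)/(-0.06900) = -0.06200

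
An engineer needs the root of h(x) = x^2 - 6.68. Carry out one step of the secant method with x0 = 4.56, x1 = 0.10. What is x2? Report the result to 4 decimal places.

1.5313

h(4.56) = 14.113600, h(0.10) = -6.670000
x2 = 0.100000 − (-6.670000)·(0.100000 − 4.560000) / (-6.670000 − 14.113600) = 0.100000 − (29.748200)/(-20.783600) = 1.531330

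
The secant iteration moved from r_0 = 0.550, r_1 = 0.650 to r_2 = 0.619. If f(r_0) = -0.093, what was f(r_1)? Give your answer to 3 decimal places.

0.042

The secant line through (0.550, -0.093) and (0.650, f(r_1)) crosses zero at r_2 = 0.619.
So (0.550, -0.093), (0.650, f(r_1)), (0.619, 0) are collinear:
f(r_1) = -0.093 · (0.650 − 0.619) / (0.550 − 0.619) = -0.093 · (0.03100)/(-0.06900) = 0.04178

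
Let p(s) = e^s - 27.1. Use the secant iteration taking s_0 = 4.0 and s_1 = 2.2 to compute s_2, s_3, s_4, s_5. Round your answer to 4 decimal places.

p(4.0) = 27.498150, p(2.2) = -18.074987
s_2 = 2.200000 − (-18.074987)·(2.200000 − 4.000000) / (-18.074987 − 27.498150) = 2.200000 − (32.534976)/(-45.573137) = 2.913907
p(2.913907) = -8.671343
s_3 = 2.913907 − (-8.671343)·(2.913907 − 2.200000) / (-8.671343 − (-18.074987)) = 2.913907 − (-6.190532)/(9.403643) = 3.572219
p(3.572219) = 8.495490
s_4 = 3.572219 − 8.495490·(3.572219 − 2.913907) / (8.495490 − (-8.671343)) = 3.572219 − (5.592683)/(17.166833) = 3.246435
p(3.246435) = -1.401446
s_5 = 3.246435 − (-1.401446)·(3.246435 − 3.572219) / (-1.401446 − 8.495490) = 3.246435 − (0.456569)/(-9.896936) = 3.292567

2.9139, 3.5722, 3.2464, 3.2926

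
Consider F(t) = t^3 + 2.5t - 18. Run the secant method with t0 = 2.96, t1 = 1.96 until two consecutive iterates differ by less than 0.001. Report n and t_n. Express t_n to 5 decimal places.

n = 5, t_n = 2.30451

F(2.96) = 15.3343360, F(1.96) = -5.5704640
t2 = 1.9600000 − (-5.5704640)·(-1.0000000)/(-20.9048000) = 2.2264682;  |Δ| = 0.2664682
F(2.2264682) = -1.3968693
t3 = 2.2264682 − (-1.3968693)·(0.2664682)/(4.1735947) = 2.3156530;  |Δ| = 0.0891848
F(2.3156530) = 0.2062398
t4 = 2.3156530 − 0.2062398·(0.0891848)/(1.6031091) = 2.3041794;  |Δ| = 0.0114736
F(2.3041794) = -0.0061044
t5 = 2.3041794 − (-0.0061044)·(-0.0114736)/(-0.2123441) = 2.3045092;  |Δ| = 0.0003298
|t5 − t4| = 0.0003298 < 0.001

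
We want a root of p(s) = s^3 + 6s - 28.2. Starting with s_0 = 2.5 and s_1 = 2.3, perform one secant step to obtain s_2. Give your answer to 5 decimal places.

2.39588

p(2.5) = 2.4250000, p(2.3) = -2.2330000
s_2 = 2.3000000 − (-2.2330000)·(2.3000000 − 2.5000000) / (-2.2330000 − 2.4250000) = 2.3000000 − (0.4466000)/(-4.6580000) = 2.3958781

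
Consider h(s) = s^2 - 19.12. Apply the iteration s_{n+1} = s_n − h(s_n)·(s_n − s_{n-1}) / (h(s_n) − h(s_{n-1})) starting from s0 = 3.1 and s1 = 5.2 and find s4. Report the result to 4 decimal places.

h(3.1) = -9.510000, h(5.2) = 7.920000
s2 = 5.200000 − 7.920000·(5.200000 − 3.100000) / (7.920000 − (-9.510000)) = 5.200000 − (16.632000)/(17.430000) = 4.245783
h(4.245783) = -1.093326
s3 = 4.245783 − (-1.093326)·(4.245783 − 5.200000) / (-1.093326 − 7.920000) = 4.245783 − (1.043270)/(-9.013326) = 4.361531
h(4.361531) = -0.097051
s4 = 4.361531 − (-0.097051)·(4.361531 − 4.245783) / (-0.097051 − (-1.093326)) = 4.361531 − (-0.011233)/(0.996275) = 4.372806

4.3728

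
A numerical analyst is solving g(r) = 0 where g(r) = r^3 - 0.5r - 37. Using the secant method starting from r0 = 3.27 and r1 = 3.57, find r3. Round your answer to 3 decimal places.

g(3.27) = -3.66922, g(3.57) = 6.71429
r2 = 3.57000 − 6.71429·(3.57000 − 3.27000) / (6.71429 − (-3.66922)) = 3.57000 − (2.01429)/(10.38351) = 3.37601
g(3.37601) = -0.21009
r3 = 3.37601 − (-0.21009)·(3.37601 − 3.57000) / (-0.21009 − 6.71429) = 3.37601 − (0.04076)/(-6.92438) = 3.38190

3.382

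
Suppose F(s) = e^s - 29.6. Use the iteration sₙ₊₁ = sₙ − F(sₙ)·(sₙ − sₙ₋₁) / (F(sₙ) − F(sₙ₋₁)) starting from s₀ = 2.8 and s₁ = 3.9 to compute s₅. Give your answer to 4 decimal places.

F(2.8) = -13.155353, F(3.9) = 19.802449
s₂ = 3.900000 − 19.802449·(3.900000 − 2.800000) / (19.802449 − (-13.155353)) = 3.900000 − (21.782694)/(32.957802) = 3.239073
F(3.239073) = -4.089931
s₃ = 3.239073 − (-4.089931)·(3.239073 − 3.900000) / (-4.089931 − 19.802449) = 3.239073 − (2.703145)/(-23.892380) = 3.352212
F(3.352212) = -1.034160
s₄ = 3.352212 − (-1.034160)·(3.352212 − 3.239073) / (-1.034160 − (-4.089931)) = 3.352212 − (-0.117003)/(3.055771) = 3.390501
F(3.390501) = 0.080814
s₅ = 3.390501 − 0.080814·(3.390501 − 3.352212) / (0.080814 − (-1.034160)) = 3.390501 − (0.003094)/(1.114974) = 3.387726

3.3877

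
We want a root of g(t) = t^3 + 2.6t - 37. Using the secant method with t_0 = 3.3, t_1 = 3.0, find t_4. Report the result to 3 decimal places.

g(3.3) = 7.51700, g(3.0) = -2.20000
t_2 = 3.00000 − (-2.20000)·(3.00000 − 3.30000) / (-2.20000 − 7.51700) = 3.00000 − (0.66000)/(-9.71700) = 3.06792
g(3.06792) = -0.14767
t_3 = 3.06792 − (-0.14767)·(3.06792 − 3.00000) / (-0.14767 − (-2.20000)) = 3.06792 − (-0.01003)/(2.05233) = 3.07281
g(3.07281) = 0.00325
t_4 = 3.07281 − 0.00325·(3.07281 − 3.06792) / (0.00325 − (-0.14767)) = 3.07281 − (0.00002)/(0.15092) = 3.07270

3.073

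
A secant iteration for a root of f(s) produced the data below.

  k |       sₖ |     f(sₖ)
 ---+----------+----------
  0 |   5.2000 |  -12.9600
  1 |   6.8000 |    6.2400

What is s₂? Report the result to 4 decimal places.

6.2800

s₂ = 6.8000 − 6.2400·(6.8000 − 5.2000) / (6.2400 − (-12.9600))
   = 6.8000 − (9.984000)/(19.200000) = 6.280000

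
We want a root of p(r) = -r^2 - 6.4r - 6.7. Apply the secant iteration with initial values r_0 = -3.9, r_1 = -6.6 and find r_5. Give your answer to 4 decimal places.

-5.0808

p(-3.9) = 3.050000, p(-6.6) = -8.020000
r_2 = -6.600000 − (-8.020000)·(-6.600000 − (-3.900000)) / (-8.020000 − 3.050000) = -6.600000 − (21.654000)/(-11.070000) = -4.643902
p(-4.643902) = 1.455146
r_3 = -4.643902 − 1.455146·(-4.643902 − (-6.600000)) / (1.455146 − (-8.020000)) = -4.643902 − (2.846407)/(9.475146) = -4.944310
p(-4.944310) = 0.497382
r_4 = -4.944310 − 0.497382·(-4.944310 − (-4.643902)) / (0.497382 − 1.455146) = -4.944310 − (-0.149417)/(-0.957764) = -5.100317
p(-5.100317) = -0.071204
r_5 = -5.100317 − (-0.071204)·(-5.100317 − (-4.944310)) / (-0.071204 − 0.497382) = -5.100317 − (0.011108)/(-0.568586) = -5.080780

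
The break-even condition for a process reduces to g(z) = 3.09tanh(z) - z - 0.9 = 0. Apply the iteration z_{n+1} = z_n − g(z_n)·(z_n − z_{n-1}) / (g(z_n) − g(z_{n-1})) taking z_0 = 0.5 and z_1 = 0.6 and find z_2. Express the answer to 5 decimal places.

g(0.5) = 0.0279420, g(0.6) = 0.1594832
z_2 = 0.6000000 − 0.1594832·(0.6000000 − 0.5000000) / (0.1594832 − 0.0279420) = 0.6000000 − (0.0159483)/(0.1315411) = 0.4787580

0.47876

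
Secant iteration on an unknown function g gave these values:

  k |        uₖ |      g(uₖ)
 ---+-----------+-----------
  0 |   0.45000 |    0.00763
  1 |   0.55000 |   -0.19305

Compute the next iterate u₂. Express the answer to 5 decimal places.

u₂ = 0.55000 − (-0.19305)·(0.55000 − 0.45000) / (-0.19305 − 0.00763)
   = 0.55000 − (-0.0193050)/(-0.2006800) = 0.4538021

0.45380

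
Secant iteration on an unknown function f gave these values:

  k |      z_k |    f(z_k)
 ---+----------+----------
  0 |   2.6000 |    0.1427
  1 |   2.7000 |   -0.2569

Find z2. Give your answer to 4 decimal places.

2.6357

z2 = 2.7000 − (-0.2569)·(2.7000 − 2.6000) / (-0.2569 − 0.1427)
   = 2.7000 − (-0.025690)/(-0.399600) = 2.635711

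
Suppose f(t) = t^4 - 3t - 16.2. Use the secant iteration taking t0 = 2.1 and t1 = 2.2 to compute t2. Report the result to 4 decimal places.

f(2.1) = -3.051900, f(2.2) = 0.625600
t2 = 2.200000 − 0.625600·(2.200000 − 2.100000) / (0.625600 − (-3.051900)) = 2.200000 − (0.062560)/(3.677500) = 2.182988

2.1830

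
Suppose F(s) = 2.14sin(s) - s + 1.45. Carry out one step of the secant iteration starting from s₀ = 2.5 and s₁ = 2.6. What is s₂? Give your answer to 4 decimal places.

F(2.5) = 0.230730, F(2.6) = -0.046827
s₂ = 2.600000 − (-0.046827)·(2.600000 − 2.500000) / (-0.046827 − 0.230730) = 2.600000 − (-0.004683)/(-0.277557) = 2.583129

2.5831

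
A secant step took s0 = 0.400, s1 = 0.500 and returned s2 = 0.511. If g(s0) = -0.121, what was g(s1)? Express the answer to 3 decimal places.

-0.012

The secant line through (0.400, -0.121) and (0.500, g(s1)) crosses zero at s2 = 0.511.
So (0.400, -0.121), (0.500, g(s1)), (0.511, 0) are collinear:
g(s1) = -0.121 · (0.500 − 0.511) / (0.400 − 0.511) = -0.121 · (-0.01100)/(-0.11100) = -0.01199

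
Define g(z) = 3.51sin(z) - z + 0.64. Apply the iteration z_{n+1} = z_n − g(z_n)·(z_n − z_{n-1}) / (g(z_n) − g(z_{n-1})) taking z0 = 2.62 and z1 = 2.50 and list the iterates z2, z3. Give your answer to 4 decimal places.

g(2.62) = -0.231102, g(2.50) = 0.240637
z2 = 2.500000 − 0.240637·(2.500000 − 2.620000) / (0.240637 − (-0.231102)) = 2.500000 − (-0.028876)/(0.471739) = 2.561213
g(2.561213) = 0.003466
z3 = 2.561213 − 0.003466·(2.561213 − 2.500000) / (0.003466 − 0.240637) = 2.561213 − (0.000212)/(-0.237171) = 2.562107

2.5612, 2.5621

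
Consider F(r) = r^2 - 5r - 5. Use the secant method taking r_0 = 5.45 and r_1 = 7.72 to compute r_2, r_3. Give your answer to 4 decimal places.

F(5.45) = -2.547500, F(7.72) = 15.998400
r_2 = 7.720000 − 15.998400·(7.720000 − 5.450000) / (15.998400 − (-2.547500)) = 7.720000 − (36.316368)/(18.545900) = 5.761812
F(5.761812) = -0.610586
r_3 = 5.761812 − (-0.610586)·(5.761812 − 7.720000) / (-0.610586 − 15.998400) = 5.761812 − (1.195642)/(-16.608986) = 5.833799

5.7618, 5.8338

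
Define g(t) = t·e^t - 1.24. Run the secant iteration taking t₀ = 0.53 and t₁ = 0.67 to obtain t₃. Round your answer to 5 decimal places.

g(0.53) = -0.3395659, g(0.67) = 0.0693390
t₂ = 0.6700000 − 0.0693390·(0.6700000 − 0.5300000) / (0.0693390 − (-0.3395659)) = 0.6700000 − (0.0097075)/(0.4089049) = 0.6462599
g(0.6462599) = -0.0066843
t₃ = 0.6462599 − (-0.0066843)·(0.6462599 − 0.6700000) / (-0.0066843 − 0.0693390) = 0.6462599 − (0.0001587)/(-0.0760233) = 0.6483472

0.64835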